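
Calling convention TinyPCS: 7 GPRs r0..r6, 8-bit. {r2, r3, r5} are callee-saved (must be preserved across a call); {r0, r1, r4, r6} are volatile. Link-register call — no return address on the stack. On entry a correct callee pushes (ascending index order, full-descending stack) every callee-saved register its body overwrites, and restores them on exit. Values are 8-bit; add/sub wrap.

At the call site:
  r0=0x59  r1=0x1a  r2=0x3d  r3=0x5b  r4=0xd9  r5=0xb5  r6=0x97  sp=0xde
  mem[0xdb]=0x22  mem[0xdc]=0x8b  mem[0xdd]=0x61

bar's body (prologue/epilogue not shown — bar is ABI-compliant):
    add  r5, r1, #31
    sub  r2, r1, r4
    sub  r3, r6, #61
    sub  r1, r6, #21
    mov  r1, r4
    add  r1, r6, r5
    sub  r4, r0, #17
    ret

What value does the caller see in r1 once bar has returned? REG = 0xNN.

REG = 0xd0

prologue: push r2 -> mem[0xdd]=0x3d, sp=0xdd
prologue: push r3 -> mem[0xdc]=0x5b, sp=0xdc
prologue: push r5 -> mem[0xdb]=0xb5, sp=0xdb
body[0] add  r5, r1, #31 -> r5=0x39
body[1] sub  r2, r1, r4 -> r2=0x41
body[2] sub  r3, r6, #61 -> r3=0x5a
body[3] sub  r1, r6, #21 -> r1=0x82
body[4] mov  r1, r4 -> r1=0xd9
body[5] add  r1, r6, r5 -> r1=0xd0
body[6] sub  r4, r0, #17 -> r4=0x48
epilogue: pop r5=0xb5, sp=0xdc
epilogue: pop r3=0x5b, sp=0xdd
epilogue: pop r2=0x3d, sp=0xde
r1 is caller-saved -> body value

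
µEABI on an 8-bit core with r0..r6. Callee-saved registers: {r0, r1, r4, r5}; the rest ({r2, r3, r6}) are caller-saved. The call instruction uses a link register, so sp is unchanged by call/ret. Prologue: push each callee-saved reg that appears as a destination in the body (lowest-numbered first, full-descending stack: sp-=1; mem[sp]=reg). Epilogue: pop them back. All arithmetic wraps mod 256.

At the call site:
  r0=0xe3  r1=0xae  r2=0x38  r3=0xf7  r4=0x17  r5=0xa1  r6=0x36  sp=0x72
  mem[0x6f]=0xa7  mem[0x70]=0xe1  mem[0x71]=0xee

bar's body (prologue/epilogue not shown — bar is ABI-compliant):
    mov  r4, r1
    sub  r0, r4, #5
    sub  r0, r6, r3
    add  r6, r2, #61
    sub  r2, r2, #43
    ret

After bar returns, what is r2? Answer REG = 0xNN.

prologue: push r0 -> mem[0x71]=0xe3, sp=0x71
prologue: push r4 -> mem[0x70]=0x17, sp=0x70
body[0] mov  r4, r1 -> r4=0xae
body[1] sub  r0, r4, #5 -> r0=0xa9
body[2] sub  r0, r6, r3 -> r0=0x3f
body[3] add  r6, r2, #61 -> r6=0x75
body[4] sub  r2, r2, #43 -> r2=0x0d
epilogue: pop r4=0x17, sp=0x71
epilogue: pop r0=0xe3, sp=0x72
r2 is caller-saved -> body value

REG = 0x0d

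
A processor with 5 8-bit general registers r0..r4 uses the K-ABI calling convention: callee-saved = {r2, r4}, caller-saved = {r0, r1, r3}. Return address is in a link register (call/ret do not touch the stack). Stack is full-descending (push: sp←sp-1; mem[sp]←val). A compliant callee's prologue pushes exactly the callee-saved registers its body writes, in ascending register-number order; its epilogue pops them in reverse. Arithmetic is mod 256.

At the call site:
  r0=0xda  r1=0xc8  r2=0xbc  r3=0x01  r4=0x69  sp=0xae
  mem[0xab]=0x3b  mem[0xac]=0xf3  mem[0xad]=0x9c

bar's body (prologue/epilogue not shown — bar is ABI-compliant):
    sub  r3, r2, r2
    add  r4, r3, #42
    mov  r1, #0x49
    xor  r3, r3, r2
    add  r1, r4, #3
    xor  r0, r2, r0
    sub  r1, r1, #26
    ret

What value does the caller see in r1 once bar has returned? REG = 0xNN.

prologue: push r4 → mem[0xad]=0x69, sp=0xad
body[0] sub  r3, r2, r2 → r3=0x00
body[1] add  r4, r3, #42 → r4=0x2a
body[2] mov  r1, #0x49 → r1=0x49
body[3] xor  r3, r3, r2 → r3=0xbc
body[4] add  r1, r4, #3 → r1=0x2d
body[5] xor  r0, r2, r0 → r0=0x66
body[6] sub  r1, r1, #26 → r1=0x13
epilogue: pop r4=0x69, sp=0xae
r1 is caller-saved → body value

REG = 0x13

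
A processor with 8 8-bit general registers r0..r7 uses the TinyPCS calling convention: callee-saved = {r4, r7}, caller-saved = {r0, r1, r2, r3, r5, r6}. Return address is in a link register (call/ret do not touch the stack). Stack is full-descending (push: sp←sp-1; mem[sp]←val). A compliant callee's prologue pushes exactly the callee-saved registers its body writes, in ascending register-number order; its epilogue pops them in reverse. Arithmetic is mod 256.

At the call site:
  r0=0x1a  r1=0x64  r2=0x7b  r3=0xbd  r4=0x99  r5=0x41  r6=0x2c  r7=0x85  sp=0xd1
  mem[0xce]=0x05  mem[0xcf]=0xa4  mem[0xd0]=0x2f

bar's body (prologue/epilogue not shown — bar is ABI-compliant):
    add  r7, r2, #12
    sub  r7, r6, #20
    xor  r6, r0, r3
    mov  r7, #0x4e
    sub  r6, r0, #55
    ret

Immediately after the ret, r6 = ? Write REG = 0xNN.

prologue: push r7 -> mem[0xd0]=0x85, sp=0xd0
body[0] add  r7, r2, #12 -> r7=0x87
body[1] sub  r7, r6, #20 -> r7=0x18
body[2] xor  r6, r0, r3 -> r6=0xa7
body[3] mov  r7, #0x4e -> r7=0x4e
body[4] sub  r6, r0, #55 -> r6=0xe3
epilogue: pop r7=0x85, sp=0xd1
r6 is caller-saved -> body value

REG = 0xe3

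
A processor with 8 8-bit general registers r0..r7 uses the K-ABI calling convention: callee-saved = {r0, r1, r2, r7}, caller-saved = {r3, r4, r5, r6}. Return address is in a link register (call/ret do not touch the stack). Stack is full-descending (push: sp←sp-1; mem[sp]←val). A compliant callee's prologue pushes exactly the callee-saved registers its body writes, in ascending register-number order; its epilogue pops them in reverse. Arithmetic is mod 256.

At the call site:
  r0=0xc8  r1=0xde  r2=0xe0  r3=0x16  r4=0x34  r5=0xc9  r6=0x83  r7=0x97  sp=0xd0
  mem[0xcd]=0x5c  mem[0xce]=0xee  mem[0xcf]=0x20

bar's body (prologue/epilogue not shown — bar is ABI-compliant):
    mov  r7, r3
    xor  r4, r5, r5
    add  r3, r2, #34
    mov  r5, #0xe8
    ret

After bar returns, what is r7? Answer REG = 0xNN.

prologue: push r7 -> mem[0xcf]=0x97, sp=0xcf
body[0] mov  r7, r3 -> r7=0x16
body[1] xor  r4, r5, r5 -> r4=0x00
body[2] add  r3, r2, #34 -> r3=0x02
body[3] mov  r5, #0xe8 -> r5=0xe8
epilogue: pop r7=0x97, sp=0xd0
r7 is callee-saved -> restored

REG = 0x97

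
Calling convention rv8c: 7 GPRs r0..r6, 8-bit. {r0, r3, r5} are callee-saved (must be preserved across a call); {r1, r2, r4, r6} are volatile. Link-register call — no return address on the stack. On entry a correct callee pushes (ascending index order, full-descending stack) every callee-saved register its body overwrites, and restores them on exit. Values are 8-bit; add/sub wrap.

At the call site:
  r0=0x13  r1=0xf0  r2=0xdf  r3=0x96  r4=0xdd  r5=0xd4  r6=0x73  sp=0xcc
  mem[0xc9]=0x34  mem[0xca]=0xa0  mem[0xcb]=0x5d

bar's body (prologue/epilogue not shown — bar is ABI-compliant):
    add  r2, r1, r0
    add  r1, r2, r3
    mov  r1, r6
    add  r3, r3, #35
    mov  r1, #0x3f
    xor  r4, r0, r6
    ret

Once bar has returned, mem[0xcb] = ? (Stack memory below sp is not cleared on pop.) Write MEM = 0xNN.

prologue: push r3 -> mem[0xcb]=0x96, sp=0xcb
body[0] add  r2, r1, r0 -> r2=0x03
body[1] add  r1, r2, r3 -> r1=0x99
body[2] mov  r1, r6 -> r1=0x73
body[3] add  r3, r3, #35 -> r3=0xb9
body[4] mov  r1, #0x3f -> r1=0x3f
body[5] xor  r4, r0, r6 -> r4=0x60
epilogue: pop r3=0x96, sp=0xcc
prologue pushed ['r3'] at ['0xcb']

MEM = 0x96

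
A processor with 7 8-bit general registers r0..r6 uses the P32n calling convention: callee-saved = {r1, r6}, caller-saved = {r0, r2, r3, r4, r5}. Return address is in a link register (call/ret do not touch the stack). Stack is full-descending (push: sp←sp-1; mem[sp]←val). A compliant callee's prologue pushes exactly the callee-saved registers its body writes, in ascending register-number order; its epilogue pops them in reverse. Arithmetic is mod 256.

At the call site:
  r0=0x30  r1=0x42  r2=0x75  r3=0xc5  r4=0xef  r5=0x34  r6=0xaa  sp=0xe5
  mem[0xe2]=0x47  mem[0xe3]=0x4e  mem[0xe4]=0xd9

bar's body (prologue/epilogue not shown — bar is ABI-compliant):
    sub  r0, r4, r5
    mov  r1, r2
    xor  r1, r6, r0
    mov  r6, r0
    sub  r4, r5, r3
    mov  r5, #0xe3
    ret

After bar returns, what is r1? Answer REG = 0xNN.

REG = 0x42

prologue: push r1 → mem[0xe4]=0x42, sp=0xe4
prologue: push r6 → mem[0xe3]=0xaa, sp=0xe3
body[0] sub  r0, r4, r5 → r0=0xbb
body[1] mov  r1, r2 → r1=0x75
body[2] xor  r1, r6, r0 → r1=0x11
body[3] mov  r6, r0 → r6=0xbb
body[4] sub  r4, r5, r3 → r4=0x6f
body[5] mov  r5, #0xe3 → r5=0xe3
epilogue: pop r6=0xaa, sp=0xe4
epilogue: pop r1=0x42, sp=0xe5
r1 is callee-saved → restored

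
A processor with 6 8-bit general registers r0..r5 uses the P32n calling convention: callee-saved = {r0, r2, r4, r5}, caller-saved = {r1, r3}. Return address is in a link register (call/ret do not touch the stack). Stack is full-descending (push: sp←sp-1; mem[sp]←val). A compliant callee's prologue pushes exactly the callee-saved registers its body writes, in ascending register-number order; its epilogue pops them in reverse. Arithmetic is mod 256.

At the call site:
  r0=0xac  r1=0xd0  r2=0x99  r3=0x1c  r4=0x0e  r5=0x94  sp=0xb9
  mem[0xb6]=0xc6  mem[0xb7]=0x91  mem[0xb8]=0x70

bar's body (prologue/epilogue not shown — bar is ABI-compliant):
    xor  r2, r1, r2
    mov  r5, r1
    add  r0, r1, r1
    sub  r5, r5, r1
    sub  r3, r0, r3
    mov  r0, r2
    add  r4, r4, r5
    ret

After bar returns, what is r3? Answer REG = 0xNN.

prologue: push r0 → mem[0xb8]=0xac, sp=0xb8
prologue: push r2 → mem[0xb7]=0x99, sp=0xb7
prologue: push r4 → mem[0xb6]=0x0e, sp=0xb6
prologue: push r5 → mem[0xb5]=0x94, sp=0xb5
body[0] xor  r2, r1, r2 → r2=0x49
body[1] mov  r5, r1 → r5=0xd0
body[2] add  r0, r1, r1 → r0=0xa0
body[3] sub  r5, r5, r1 → r5=0x00
body[4] sub  r3, r0, r3 → r3=0x84
body[5] mov  r0, r2 → r0=0x49
body[6] add  r4, r4, r5 → r4=0x0e
epilogue: pop r5=0x94, sp=0xb6
epilogue: pop r4=0x0e, sp=0xb7
epilogue: pop r2=0x99, sp=0xb8
epilogue: pop r0=0xac, sp=0xb9
r3 is caller-saved → body value

REG = 0x84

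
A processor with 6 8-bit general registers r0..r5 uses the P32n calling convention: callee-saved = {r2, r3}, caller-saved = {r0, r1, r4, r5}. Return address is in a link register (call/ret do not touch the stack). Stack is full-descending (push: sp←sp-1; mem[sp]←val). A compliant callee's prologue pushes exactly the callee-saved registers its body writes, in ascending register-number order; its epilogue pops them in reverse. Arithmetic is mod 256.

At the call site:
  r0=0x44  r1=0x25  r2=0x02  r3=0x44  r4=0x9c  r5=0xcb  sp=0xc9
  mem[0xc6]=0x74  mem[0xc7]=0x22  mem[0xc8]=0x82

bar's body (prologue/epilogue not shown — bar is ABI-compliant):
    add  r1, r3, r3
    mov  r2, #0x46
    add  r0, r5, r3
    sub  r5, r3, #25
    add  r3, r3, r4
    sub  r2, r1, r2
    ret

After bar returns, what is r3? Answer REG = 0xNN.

prologue: push r2 → mem[0xc8]=0x02, sp=0xc8
prologue: push r3 → mem[0xc7]=0x44, sp=0xc7
body[0] add  r1, r3, r3 → r1=0x88
body[1] mov  r2, #0x46 → r2=0x46
body[2] add  r0, r5, r3 → r0=0x0f
body[3] sub  r5, r3, #25 → r5=0x2b
body[4] add  r3, r3, r4 → r3=0xe0
body[5] sub  r2, r1, r2 → r2=0x42
epilogue: pop r3=0x44, sp=0xc8
epilogue: pop r2=0x02, sp=0xc9
r3 is callee-saved → restored

REG = 0x44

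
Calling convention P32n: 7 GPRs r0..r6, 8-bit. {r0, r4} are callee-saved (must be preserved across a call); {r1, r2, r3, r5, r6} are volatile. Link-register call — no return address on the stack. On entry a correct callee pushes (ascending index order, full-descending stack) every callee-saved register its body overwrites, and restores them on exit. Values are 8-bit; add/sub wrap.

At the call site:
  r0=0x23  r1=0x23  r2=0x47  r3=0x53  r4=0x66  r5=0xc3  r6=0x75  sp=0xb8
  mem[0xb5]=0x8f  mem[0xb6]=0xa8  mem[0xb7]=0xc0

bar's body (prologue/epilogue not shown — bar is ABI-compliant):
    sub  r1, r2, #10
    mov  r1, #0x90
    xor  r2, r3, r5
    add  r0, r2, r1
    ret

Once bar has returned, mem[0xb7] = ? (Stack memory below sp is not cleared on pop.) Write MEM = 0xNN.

MEM = 0x23

prologue: push r0 -> mem[0xb7]=0x23, sp=0xb7
body[0] sub  r1, r2, #10 -> r1=0x3d
body[1] mov  r1, #0x90 -> r1=0x90
body[2] xor  r2, r3, r5 -> r2=0x90
body[3] add  r0, r2, r1 -> r0=0x20
epilogue: pop r0=0x23, sp=0xb8
prologue pushed ['r0'] at ['0xb7']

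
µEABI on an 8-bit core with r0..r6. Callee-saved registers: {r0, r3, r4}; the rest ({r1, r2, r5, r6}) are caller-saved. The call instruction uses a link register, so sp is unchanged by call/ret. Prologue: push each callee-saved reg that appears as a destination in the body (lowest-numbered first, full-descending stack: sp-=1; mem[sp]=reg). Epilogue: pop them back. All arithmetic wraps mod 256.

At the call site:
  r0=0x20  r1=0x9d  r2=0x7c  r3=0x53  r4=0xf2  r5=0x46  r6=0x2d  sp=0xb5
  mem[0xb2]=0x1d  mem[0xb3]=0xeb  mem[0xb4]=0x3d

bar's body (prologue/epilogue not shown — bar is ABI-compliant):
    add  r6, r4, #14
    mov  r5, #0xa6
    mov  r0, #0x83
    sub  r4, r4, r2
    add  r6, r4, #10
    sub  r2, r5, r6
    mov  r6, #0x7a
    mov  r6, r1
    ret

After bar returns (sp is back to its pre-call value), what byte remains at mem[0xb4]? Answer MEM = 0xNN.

MEM = 0x20

prologue: push r0 -> mem[0xb4]=0x20, sp=0xb4
prologue: push r4 -> mem[0xb3]=0xf2, sp=0xb3
body[0] add  r6, r4, #14 -> r6=0x00
body[1] mov  r5, #0xa6 -> r5=0xa6
body[2] mov  r0, #0x83 -> r0=0x83
body[3] sub  r4, r4, r2 -> r4=0x76
body[4] add  r6, r4, #10 -> r6=0x80
body[5] sub  r2, r5, r6 -> r2=0x26
body[6] mov  r6, #0x7a -> r6=0x7a
body[7] mov  r6, r1 -> r6=0x9d
epilogue: pop r4=0xf2, sp=0xb4
epilogue: pop r0=0x20, sp=0xb5
prologue pushed ['r0', 'r4'] at ['0xb4', '0xb3']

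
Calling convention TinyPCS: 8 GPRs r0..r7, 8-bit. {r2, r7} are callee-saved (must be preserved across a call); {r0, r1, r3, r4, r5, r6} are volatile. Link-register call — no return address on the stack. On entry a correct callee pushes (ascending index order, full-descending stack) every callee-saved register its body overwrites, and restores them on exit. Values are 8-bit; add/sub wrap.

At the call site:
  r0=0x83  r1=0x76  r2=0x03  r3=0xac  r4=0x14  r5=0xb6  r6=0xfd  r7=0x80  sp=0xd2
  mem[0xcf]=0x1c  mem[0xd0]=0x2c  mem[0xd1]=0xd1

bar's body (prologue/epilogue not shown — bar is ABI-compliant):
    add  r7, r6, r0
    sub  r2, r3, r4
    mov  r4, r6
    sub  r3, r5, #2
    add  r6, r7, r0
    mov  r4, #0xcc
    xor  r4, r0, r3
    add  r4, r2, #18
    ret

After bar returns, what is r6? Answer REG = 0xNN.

prologue: push r2 -> mem[0xd1]=0x03, sp=0xd1
prologue: push r7 -> mem[0xd0]=0x80, sp=0xd0
body[0] add  r7, r6, r0 -> r7=0x80
body[1] sub  r2, r3, r4 -> r2=0x98
body[2] mov  r4, r6 -> r4=0xfd
body[3] sub  r3, r5, #2 -> r3=0xb4
body[4] add  r6, r7, r0 -> r6=0x03
body[5] mov  r4, #0xcc -> r4=0xcc
body[6] xor  r4, r0, r3 -> r4=0x37
body[7] add  r4, r2, #18 -> r4=0xaa
epilogue: pop r7=0x80, sp=0xd1
epilogue: pop r2=0x03, sp=0xd2
r6 is caller-saved -> body value

REG = 0x03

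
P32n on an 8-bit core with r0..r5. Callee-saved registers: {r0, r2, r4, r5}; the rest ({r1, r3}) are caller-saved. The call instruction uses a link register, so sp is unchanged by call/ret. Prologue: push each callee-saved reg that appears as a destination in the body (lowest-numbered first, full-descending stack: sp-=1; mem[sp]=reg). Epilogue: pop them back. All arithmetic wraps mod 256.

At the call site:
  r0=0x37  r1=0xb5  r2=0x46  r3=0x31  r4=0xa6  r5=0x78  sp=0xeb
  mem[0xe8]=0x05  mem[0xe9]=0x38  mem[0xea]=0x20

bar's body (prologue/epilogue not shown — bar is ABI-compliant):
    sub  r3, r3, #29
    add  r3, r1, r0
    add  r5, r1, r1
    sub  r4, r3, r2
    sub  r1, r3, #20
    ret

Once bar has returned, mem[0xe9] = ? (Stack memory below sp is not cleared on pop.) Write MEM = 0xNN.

MEM = 0x78

prologue: push r4 → mem[0xea]=0xa6, sp=0xea
prologue: push r5 → mem[0xe9]=0x78, sp=0xe9
body[0] sub  r3, r3, #29 → r3=0x14
body[1] add  r3, r1, r0 → r3=0xec
body[2] add  r5, r1, r1 → r5=0x6a
body[3] sub  r4, r3, r2 → r4=0xa6
body[4] sub  r1, r3, #20 → r1=0xd8
epilogue: pop r5=0x78, sp=0xea
epilogue: pop r4=0xa6, sp=0xeb
prologue pushed ['r4', 'r5'] at ['0xea', '0xe9']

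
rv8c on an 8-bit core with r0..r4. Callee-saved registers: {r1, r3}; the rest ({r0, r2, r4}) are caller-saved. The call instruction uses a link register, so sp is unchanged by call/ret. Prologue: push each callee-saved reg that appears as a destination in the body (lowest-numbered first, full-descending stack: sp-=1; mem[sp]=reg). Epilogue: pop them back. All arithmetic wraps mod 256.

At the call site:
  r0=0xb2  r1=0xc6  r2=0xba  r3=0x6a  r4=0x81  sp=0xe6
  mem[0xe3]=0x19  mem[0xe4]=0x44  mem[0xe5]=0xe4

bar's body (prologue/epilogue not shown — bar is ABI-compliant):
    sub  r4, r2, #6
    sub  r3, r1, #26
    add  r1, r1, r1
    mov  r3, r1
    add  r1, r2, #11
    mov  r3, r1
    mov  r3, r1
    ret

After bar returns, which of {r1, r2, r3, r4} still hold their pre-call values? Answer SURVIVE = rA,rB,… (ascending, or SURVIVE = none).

SURVIVE = r1,r2,r3

prologue: push r1 → mem[0xe5]=0xc6, sp=0xe5
prologue: push r3 → mem[0xe4]=0x6a, sp=0xe4
body[0] sub  r4, r2, #6 → r4=0xb4
body[1] sub  r3, r1, #26 → r3=0xac
body[2] add  r1, r1, r1 → r1=0x8c
body[3] mov  r3, r1 → r3=0x8c
body[4] add  r1, r2, #11 → r1=0xc5
body[5] mov  r3, r1 → r3=0xc5
body[6] mov  r3, r1 → r3=0xc5
epilogue: pop r3=0x6a, sp=0xe5
epilogue: pop r1=0xc6, sp=0xe6
r1: callee-saved, written=True
r2: caller-saved, written=False
r3: callee-saved, written=True
r4: caller-saved, written=True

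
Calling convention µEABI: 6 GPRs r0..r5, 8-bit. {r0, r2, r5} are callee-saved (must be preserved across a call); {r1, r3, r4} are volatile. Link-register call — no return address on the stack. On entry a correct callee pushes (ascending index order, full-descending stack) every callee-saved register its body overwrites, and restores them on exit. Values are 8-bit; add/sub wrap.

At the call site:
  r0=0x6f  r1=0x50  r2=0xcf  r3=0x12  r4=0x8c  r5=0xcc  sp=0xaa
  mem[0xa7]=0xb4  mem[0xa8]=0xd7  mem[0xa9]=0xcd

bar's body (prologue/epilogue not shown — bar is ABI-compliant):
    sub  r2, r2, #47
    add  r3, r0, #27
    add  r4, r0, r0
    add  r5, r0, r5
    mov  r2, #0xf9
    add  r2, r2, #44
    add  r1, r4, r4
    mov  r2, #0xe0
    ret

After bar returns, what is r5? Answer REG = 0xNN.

REG = 0xcc

prologue: push r2 → mem[0xa9]=0xcf, sp=0xa9
prologue: push r5 → mem[0xa8]=0xcc, sp=0xa8
body[0] sub  r2, r2, #47 → r2=0xa0
body[1] add  r3, r0, #27 → r3=0x8a
body[2] add  r4, r0, r0 → r4=0xde
body[3] add  r5, r0, r5 → r5=0x3b
body[4] mov  r2, #0xf9 → r2=0xf9
body[5] add  r2, r2, #44 → r2=0x25
body[6] add  r1, r4, r4 → r1=0xbc
body[7] mov  r2, #0xe0 → r2=0xe0
epilogue: pop r5=0xcc, sp=0xa9
epilogue: pop r2=0xcf, sp=0xaa
r5 is callee-saved → restored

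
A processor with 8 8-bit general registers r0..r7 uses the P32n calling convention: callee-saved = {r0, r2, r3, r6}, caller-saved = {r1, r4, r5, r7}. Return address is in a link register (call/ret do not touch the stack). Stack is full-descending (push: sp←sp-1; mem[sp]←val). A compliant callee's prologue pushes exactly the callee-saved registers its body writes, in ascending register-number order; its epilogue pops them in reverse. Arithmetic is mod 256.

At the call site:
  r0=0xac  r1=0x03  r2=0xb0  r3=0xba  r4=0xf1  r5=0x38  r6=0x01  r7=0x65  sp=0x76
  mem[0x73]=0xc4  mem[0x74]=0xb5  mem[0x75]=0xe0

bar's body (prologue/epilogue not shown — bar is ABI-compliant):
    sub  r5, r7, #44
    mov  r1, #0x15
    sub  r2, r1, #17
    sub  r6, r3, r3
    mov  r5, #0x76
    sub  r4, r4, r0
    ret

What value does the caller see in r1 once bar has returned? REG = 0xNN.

REG = 0x15

prologue: push r2 -> mem[0x75]=0xb0, sp=0x75
prologue: push r6 -> mem[0x74]=0x01, sp=0x74
body[0] sub  r5, r7, #44 -> r5=0x39
body[1] mov  r1, #0x15 -> r1=0x15
body[2] sub  r2, r1, #17 -> r2=0x04
body[3] sub  r6, r3, r3 -> r6=0x00
body[4] mov  r5, #0x76 -> r5=0x76
body[5] sub  r4, r4, r0 -> r4=0x45
epilogue: pop r6=0x01, sp=0x75
epilogue: pop r2=0xb0, sp=0x76
r1 is caller-saved -> body value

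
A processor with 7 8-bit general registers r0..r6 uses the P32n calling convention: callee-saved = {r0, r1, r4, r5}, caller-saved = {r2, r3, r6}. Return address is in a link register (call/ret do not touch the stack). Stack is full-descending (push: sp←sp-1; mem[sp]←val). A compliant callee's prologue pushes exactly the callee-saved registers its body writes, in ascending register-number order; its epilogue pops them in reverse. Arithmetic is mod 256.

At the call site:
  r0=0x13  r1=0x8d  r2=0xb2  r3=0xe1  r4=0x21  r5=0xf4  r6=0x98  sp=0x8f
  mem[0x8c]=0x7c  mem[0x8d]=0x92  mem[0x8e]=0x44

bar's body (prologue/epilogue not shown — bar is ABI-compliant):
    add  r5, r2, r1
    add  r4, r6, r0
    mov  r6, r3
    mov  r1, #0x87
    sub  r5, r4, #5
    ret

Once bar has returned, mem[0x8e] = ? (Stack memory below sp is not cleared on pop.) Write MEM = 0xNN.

MEM = 0x8d

prologue: push r1 -> mem[0x8e]=0x8d, sp=0x8e
prologue: push r4 -> mem[0x8d]=0x21, sp=0x8d
prologue: push r5 -> mem[0x8c]=0xf4, sp=0x8c
body[0] add  r5, r2, r1 -> r5=0x3f
body[1] add  r4, r6, r0 -> r4=0xab
body[2] mov  r6, r3 -> r6=0xe1
body[3] mov  r1, #0x87 -> r1=0x87
body[4] sub  r5, r4, #5 -> r5=0xa6
epilogue: pop r5=0xf4, sp=0x8d
epilogue: pop r4=0x21, sp=0x8e
epilogue: pop r1=0x8d, sp=0x8f
prologue pushed ['r1', 'r4', 'r5'] at ['0x8e', '0x8d', '0x8c']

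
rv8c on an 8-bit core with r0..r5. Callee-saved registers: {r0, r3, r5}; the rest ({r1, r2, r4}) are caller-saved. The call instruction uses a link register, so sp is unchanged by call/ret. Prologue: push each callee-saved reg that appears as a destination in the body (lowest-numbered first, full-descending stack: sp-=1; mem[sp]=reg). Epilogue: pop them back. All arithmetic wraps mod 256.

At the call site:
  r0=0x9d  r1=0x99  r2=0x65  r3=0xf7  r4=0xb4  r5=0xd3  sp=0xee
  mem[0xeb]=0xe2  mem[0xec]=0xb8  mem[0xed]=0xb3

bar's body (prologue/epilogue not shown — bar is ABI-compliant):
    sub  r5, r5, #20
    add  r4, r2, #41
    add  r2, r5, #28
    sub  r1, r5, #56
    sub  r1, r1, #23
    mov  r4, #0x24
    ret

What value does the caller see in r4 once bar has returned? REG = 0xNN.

prologue: push r5 → mem[0xed]=0xd3, sp=0xed
body[0] sub  r5, r5, #20 → r5=0xbf
body[1] add  r4, r2, #41 → r4=0x8e
body[2] add  r2, r5, #28 → r2=0xdb
body[3] sub  r1, r5, #56 → r1=0x87
body[4] sub  r1, r1, #23 → r1=0x70
body[5] mov  r4, #0x24 → r4=0x24
epilogue: pop r5=0xd3, sp=0xee
r4 is caller-saved → body value

REG = 0x24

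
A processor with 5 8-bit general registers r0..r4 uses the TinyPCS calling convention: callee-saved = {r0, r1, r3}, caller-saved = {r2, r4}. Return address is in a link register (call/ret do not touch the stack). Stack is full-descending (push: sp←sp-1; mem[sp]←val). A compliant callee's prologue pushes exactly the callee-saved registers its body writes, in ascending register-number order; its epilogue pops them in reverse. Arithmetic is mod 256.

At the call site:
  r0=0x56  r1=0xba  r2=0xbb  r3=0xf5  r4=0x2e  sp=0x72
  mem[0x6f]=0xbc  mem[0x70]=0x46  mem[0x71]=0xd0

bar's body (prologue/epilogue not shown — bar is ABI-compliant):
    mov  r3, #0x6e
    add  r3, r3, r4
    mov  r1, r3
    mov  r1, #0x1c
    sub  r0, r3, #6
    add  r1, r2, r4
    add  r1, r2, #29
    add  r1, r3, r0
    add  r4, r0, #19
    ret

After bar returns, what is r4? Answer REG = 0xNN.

prologue: push r0 → mem[0x71]=0x56, sp=0x71
prologue: push r1 → mem[0x70]=0xba, sp=0x70
prologue: push r3 → mem[0x6f]=0xf5, sp=0x6f
body[0] mov  r3, #0x6e → r3=0x6e
body[1] add  r3, r3, r4 → r3=0x9c
body[2] mov  r1, r3 → r1=0x9c
body[3] mov  r1, #0x1c → r1=0x1c
body[4] sub  r0, r3, #6 → r0=0x96
body[5] add  r1, r2, r4 → r1=0xe9
body[6] add  r1, r2, #29 → r1=0xd8
body[7] add  r1, r3, r0 → r1=0x32
body[8] add  r4, r0, #19 → r4=0xa9
epilogue: pop r3=0xf5, sp=0x70
epilogue: pop r1=0xba, sp=0x71
epilogue: pop r0=0x56, sp=0x72
r4 is caller-saved → body value

REG = 0xa9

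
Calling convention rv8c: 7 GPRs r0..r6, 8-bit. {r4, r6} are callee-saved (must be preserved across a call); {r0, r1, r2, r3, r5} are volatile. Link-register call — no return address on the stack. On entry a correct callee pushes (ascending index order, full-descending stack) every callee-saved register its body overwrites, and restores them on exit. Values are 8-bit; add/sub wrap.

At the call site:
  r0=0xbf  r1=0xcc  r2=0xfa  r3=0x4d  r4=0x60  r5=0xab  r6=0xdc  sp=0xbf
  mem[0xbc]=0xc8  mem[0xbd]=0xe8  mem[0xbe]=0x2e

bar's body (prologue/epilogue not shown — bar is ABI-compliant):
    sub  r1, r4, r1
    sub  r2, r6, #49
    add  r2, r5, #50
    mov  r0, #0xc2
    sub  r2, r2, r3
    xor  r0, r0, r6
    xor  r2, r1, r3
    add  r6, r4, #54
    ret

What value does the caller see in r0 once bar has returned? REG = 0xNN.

REG = 0x1e

prologue: push r6 → mem[0xbe]=0xdc, sp=0xbe
body[0] sub  r1, r4, r1 → r1=0x94
body[1] sub  r2, r6, #49 → r2=0xab
body[2] add  r2, r5, #50 → r2=0xdd
body[3] mov  r0, #0xc2 → r0=0xc2
body[4] sub  r2, r2, r3 → r2=0x90
body[5] xor  r0, r0, r6 → r0=0x1e
body[6] xor  r2, r1, r3 → r2=0xd9
body[7] add  r6, r4, #54 → r6=0x96
epilogue: pop r6=0xdc, sp=0xbf
r0 is caller-saved → body value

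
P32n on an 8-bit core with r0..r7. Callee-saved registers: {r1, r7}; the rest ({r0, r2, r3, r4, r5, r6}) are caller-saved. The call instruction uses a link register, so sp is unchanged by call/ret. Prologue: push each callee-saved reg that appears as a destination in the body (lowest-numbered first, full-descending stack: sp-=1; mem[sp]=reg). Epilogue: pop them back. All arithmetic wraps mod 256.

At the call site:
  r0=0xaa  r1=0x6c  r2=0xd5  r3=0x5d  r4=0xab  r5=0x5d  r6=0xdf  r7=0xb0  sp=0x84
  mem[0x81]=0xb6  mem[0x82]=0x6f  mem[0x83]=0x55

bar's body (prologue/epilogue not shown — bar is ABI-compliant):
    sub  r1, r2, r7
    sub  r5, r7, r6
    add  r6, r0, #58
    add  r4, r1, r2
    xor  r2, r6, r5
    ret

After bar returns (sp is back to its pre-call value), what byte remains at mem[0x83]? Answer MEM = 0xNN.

prologue: push r1 → mem[0x83]=0x6c, sp=0x83
body[0] sub  r1, r2, r7 → r1=0x25
body[1] sub  r5, r7, r6 → r5=0xd1
body[2] add  r6, r0, #58 → r6=0xe4
body[3] add  r4, r1, r2 → r4=0xfa
body[4] xor  r2, r6, r5 → r2=0x35
epilogue: pop r1=0x6c, sp=0x84
prologue pushed ['r1'] at ['0x83']

MEM = 0x6c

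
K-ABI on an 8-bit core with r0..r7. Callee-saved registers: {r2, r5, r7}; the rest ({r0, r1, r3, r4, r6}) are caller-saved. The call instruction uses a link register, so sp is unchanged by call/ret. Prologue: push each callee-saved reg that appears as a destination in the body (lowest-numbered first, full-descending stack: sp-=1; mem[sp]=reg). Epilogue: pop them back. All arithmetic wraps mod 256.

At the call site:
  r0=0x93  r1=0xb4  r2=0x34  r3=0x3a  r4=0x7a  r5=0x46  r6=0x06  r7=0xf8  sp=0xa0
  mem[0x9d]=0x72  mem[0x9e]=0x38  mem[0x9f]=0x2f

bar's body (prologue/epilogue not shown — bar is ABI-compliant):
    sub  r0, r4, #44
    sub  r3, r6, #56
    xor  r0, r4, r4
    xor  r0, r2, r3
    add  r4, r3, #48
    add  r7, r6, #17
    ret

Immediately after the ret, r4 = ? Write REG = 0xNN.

REG = 0xfe

prologue: push r7 → mem[0x9f]=0xf8, sp=0x9f
body[0] sub  r0, r4, #44 → r0=0x4e
body[1] sub  r3, r6, #56 → r3=0xce
body[2] xor  r0, r4, r4 → r0=0x00
body[3] xor  r0, r2, r3 → r0=0xfa
body[4] add  r4, r3, #48 → r4=0xfe
body[5] add  r7, r6, #17 → r7=0x17
epilogue: pop r7=0xf8, sp=0xa0
r4 is caller-saved → body value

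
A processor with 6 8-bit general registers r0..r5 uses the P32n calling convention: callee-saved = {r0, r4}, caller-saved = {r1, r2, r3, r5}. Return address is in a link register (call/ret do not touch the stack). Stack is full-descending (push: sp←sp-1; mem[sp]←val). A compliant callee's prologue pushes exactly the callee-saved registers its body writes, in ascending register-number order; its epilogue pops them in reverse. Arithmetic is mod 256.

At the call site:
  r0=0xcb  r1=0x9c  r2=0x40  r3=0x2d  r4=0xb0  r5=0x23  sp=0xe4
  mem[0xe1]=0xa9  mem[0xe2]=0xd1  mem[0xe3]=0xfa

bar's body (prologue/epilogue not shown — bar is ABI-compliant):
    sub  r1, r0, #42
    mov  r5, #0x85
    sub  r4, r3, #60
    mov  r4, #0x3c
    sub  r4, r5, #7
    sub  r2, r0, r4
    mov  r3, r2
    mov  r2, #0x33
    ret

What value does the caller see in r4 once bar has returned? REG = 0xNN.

prologue: push r4 → mem[0xe3]=0xb0, sp=0xe3
body[0] sub  r1, r0, #42 → r1=0xa1
body[1] mov  r5, #0x85 → r5=0x85
body[2] sub  r4, r3, #60 → r4=0xf1
body[3] mov  r4, #0x3c → r4=0x3c
body[4] sub  r4, r5, #7 → r4=0x7e
body[5] sub  r2, r0, r4 → r2=0x4d
body[6] mov  r3, r2 → r3=0x4d
body[7] mov  r2, #0x33 → r2=0x33
epilogue: pop r4=0xb0, sp=0xe4
r4 is callee-saved → restored

REG = 0xb0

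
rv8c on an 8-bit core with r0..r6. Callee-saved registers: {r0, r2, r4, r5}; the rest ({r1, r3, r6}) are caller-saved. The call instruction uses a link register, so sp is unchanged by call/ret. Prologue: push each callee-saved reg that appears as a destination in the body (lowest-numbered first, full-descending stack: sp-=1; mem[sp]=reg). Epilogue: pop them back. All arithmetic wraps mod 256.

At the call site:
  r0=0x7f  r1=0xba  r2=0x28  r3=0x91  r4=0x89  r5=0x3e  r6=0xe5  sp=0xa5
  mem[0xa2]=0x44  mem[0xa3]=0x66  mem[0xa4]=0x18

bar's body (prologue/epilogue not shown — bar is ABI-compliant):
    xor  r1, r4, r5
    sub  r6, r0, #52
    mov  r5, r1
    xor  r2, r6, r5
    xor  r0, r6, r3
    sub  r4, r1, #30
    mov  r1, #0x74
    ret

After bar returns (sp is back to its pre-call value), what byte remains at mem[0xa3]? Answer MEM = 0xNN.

MEM = 0x28

prologue: push r0 -> mem[0xa4]=0x7f, sp=0xa4
prologue: push r2 -> mem[0xa3]=0x28, sp=0xa3
prologue: push r4 -> mem[0xa2]=0x89, sp=0xa2
prologue: push r5 -> mem[0xa1]=0x3e, sp=0xa1
body[0] xor  r1, r4, r5 -> r1=0xb7
body[1] sub  r6, r0, #52 -> r6=0x4b
body[2] mov  r5, r1 -> r5=0xb7
body[3] xor  r2, r6, r5 -> r2=0xfc
body[4] xor  r0, r6, r3 -> r0=0xda
body[5] sub  r4, r1, #30 -> r4=0x99
body[6] mov  r1, #0x74 -> r1=0x74
epilogue: pop r5=0x3e, sp=0xa2
epilogue: pop r4=0x89, sp=0xa3
epilogue: pop r2=0x28, sp=0xa4
epilogue: pop r0=0x7f, sp=0xa5
prologue pushed ['r0', 'r2', 'r4', 'r5'] at ['0xa4', '0xa3', '0xa2', '0xa1']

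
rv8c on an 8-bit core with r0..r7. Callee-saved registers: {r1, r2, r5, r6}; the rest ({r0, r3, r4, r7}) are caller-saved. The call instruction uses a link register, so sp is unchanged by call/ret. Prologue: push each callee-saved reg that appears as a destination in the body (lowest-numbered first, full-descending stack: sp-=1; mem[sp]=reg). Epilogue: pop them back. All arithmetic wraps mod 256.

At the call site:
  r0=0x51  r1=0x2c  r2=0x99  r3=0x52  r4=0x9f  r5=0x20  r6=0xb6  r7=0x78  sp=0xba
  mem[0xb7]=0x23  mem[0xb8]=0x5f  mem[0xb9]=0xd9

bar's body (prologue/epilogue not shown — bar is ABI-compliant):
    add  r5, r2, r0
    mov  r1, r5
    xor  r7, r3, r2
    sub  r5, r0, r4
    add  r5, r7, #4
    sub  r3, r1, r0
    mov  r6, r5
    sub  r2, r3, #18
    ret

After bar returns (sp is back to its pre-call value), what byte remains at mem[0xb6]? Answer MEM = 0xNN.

MEM = 0xb6

prologue: push r1 → mem[0xb9]=0x2c, sp=0xb9
prologue: push r2 → mem[0xb8]=0x99, sp=0xb8
prologue: push r5 → mem[0xb7]=0x20, sp=0xb7
prologue: push r6 → mem[0xb6]=0xb6, sp=0xb6
body[0] add  r5, r2, r0 → r5=0xea
body[1] mov  r1, r5 → r1=0xea
body[2] xor  r7, r3, r2 → r7=0xcb
body[3] sub  r5, r0, r4 → r5=0xb2
body[4] add  r5, r7, #4 → r5=0xcf
body[5] sub  r3, r1, r0 → r3=0x99
body[6] mov  r6, r5 → r6=0xcf
body[7] sub  r2, r3, #18 → r2=0x87
epilogue: pop r6=0xb6, sp=0xb7
epilogue: pop r5=0x20, sp=0xb8
epilogue: pop r2=0x99, sp=0xb9
epilogue: pop r1=0x2c, sp=0xba
prologue pushed ['r1', 'r2', 'r5', 'r6'] at ['0xb9', '0xb8', '0xb7', '0xb6']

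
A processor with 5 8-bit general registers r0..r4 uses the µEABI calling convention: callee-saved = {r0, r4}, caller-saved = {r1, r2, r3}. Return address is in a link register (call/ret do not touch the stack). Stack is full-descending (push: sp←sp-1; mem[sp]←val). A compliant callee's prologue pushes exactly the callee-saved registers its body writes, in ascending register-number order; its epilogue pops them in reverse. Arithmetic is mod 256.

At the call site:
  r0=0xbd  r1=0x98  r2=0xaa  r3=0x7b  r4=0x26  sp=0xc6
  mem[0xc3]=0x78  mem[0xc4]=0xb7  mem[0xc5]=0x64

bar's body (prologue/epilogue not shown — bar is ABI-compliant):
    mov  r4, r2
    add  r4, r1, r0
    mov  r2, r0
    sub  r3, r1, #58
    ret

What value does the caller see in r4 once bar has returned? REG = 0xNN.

REG = 0x26

prologue: push r4 → mem[0xc5]=0x26, sp=0xc5
body[0] mov  r4, r2 → r4=0xaa
body[1] add  r4, r1, r0 → r4=0x55
body[2] mov  r2, r0 → r2=0xbd
body[3] sub  r3, r1, #58 → r3=0x5e
epilogue: pop r4=0x26, sp=0xc6
r4 is callee-saved → restored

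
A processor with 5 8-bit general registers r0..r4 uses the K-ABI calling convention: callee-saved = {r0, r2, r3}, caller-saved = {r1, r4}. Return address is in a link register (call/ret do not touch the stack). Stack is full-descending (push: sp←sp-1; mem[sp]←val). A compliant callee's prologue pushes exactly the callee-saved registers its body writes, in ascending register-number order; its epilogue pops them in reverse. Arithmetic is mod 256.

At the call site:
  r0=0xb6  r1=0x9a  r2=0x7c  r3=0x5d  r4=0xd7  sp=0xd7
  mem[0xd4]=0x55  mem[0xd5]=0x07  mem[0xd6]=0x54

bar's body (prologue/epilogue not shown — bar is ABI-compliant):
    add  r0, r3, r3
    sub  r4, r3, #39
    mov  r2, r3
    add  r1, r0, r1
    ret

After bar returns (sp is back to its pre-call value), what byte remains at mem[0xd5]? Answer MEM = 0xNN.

MEM = 0x7c

prologue: push r0 -> mem[0xd6]=0xb6, sp=0xd6
prologue: push r2 -> mem[0xd5]=0x7c, sp=0xd5
body[0] add  r0, r3, r3 -> r0=0xba
body[1] sub  r4, r3, #39 -> r4=0x36
body[2] mov  r2, r3 -> r2=0x5d
body[3] add  r1, r0, r1 -> r1=0x54
epilogue: pop r2=0x7c, sp=0xd6
epilogue: pop r0=0xb6, sp=0xd7
prologue pushed ['r0', 'r2'] at ['0xd6', '0xd5']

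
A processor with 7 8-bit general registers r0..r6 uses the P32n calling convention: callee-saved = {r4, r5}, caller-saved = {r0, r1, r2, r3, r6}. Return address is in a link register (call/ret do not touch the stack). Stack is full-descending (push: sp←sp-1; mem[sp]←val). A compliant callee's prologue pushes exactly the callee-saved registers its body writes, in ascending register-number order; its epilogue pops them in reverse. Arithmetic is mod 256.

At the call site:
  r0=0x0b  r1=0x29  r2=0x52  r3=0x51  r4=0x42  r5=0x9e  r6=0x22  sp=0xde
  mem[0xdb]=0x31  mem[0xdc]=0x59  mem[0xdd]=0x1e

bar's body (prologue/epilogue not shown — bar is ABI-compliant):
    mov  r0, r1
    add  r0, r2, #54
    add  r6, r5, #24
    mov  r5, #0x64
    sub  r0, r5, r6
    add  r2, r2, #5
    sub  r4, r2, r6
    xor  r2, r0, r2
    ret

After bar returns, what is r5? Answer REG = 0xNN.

prologue: push r4 → mem[0xdd]=0x42, sp=0xdd
prologue: push r5 → mem[0xdc]=0x9e, sp=0xdc
body[0] mov  r0, r1 → r0=0x29
body[1] add  r0, r2, #54 → r0=0x88
body[2] add  r6, r5, #24 → r6=0xb6
body[3] mov  r5, #0x64 → r5=0x64
body[4] sub  r0, r5, r6 → r0=0xae
body[5] add  r2, r2, #5 → r2=0x57
body[6] sub  r4, r2, r6 → r4=0xa1
body[7] xor  r2, r0, r2 → r2=0xf9
epilogue: pop r5=0x9e, sp=0xdd
epilogue: pop r4=0x42, sp=0xde
r5 is callee-saved → restored

REG = 0x9e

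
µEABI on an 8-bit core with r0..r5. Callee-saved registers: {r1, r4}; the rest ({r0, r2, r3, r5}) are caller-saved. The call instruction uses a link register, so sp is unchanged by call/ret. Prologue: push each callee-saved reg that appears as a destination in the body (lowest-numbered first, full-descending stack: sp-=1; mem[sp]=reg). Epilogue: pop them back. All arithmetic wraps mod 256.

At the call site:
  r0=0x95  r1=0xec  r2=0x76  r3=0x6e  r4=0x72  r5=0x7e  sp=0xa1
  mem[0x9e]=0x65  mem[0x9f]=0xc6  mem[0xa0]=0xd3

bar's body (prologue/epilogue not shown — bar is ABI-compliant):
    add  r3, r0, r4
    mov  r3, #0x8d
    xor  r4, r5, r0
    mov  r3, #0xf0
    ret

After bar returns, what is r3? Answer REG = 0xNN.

REG = 0xf0

prologue: push r4 -> mem[0xa0]=0x72, sp=0xa0
body[0] add  r3, r0, r4 -> r3=0x07
body[1] mov  r3, #0x8d -> r3=0x8d
body[2] xor  r4, r5, r0 -> r4=0xeb
body[3] mov  r3, #0xf0 -> r3=0xf0
epilogue: pop r4=0x72, sp=0xa1
r3 is caller-saved -> body value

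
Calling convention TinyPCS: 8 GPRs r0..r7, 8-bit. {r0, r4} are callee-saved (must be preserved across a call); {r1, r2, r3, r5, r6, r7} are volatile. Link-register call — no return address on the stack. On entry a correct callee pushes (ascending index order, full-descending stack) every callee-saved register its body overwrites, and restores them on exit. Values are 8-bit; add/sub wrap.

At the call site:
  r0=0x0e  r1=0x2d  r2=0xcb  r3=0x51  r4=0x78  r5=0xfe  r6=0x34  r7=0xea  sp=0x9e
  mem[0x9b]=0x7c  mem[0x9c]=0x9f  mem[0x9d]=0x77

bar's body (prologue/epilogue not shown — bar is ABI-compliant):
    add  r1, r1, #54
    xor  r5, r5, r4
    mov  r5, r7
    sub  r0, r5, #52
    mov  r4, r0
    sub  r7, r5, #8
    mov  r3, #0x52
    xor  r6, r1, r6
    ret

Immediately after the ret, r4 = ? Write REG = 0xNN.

REG = 0x78

prologue: push r0 → mem[0x9d]=0x0e, sp=0x9d
prologue: push r4 → mem[0x9c]=0x78, sp=0x9c
body[0] add  r1, r1, #54 → r1=0x63
body[1] xor  r5, r5, r4 → r5=0x86
body[2] mov  r5, r7 → r5=0xea
body[3] sub  r0, r5, #52 → r0=0xb6
body[4] mov  r4, r0 → r4=0xb6
body[5] sub  r7, r5, #8 → r7=0xe2
body[6] mov  r3, #0x52 → r3=0x52
body[7] xor  r6, r1, r6 → r6=0x57
epilogue: pop r4=0x78, sp=0x9d
epilogue: pop r0=0x0e, sp=0x9e
r4 is callee-saved → restored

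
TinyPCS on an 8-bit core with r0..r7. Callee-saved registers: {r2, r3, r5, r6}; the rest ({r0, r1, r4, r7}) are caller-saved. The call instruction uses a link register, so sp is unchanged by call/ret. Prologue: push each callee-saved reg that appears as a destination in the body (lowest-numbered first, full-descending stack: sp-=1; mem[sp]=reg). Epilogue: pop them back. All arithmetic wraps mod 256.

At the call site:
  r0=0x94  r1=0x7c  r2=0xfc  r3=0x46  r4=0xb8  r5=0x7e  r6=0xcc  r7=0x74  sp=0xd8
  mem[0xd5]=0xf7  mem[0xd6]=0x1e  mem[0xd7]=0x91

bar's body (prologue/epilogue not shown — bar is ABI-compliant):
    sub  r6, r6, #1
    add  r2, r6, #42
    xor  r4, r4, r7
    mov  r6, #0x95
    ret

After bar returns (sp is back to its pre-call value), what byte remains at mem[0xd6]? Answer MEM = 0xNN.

MEM = 0xcc

prologue: push r2 -> mem[0xd7]=0xfc, sp=0xd7
prologue: push r6 -> mem[0xd6]=0xcc, sp=0xd6
body[0] sub  r6, r6, #1 -> r6=0xcb
body[1] add  r2, r6, #42 -> r2=0xf5
body[2] xor  r4, r4, r7 -> r4=0xcc
body[3] mov  r6, #0x95 -> r6=0x95
epilogue: pop r6=0xcc, sp=0xd7
epilogue: pop r2=0xfc, sp=0xd8
prologue pushed ['r2', 'r6'] at ['0xd7', '0xd6']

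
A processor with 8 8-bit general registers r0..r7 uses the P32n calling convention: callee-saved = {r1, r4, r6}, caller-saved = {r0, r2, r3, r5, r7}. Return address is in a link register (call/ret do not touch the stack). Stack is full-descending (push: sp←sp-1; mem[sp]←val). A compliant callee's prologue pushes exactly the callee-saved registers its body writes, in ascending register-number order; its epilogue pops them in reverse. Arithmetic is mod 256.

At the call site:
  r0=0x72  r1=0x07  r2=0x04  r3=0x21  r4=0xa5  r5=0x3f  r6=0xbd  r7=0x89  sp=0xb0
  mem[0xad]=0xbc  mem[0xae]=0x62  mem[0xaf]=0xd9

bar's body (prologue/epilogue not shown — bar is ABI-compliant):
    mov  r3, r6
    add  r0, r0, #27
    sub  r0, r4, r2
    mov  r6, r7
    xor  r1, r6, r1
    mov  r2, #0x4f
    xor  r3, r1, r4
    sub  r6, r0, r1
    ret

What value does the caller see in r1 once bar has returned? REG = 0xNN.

prologue: push r1 -> mem[0xaf]=0x07, sp=0xaf
prologue: push r6 -> mem[0xae]=0xbd, sp=0xae
body[0] mov  r3, r6 -> r3=0xbd
body[1] add  r0, r0, #27 -> r0=0x8d
body[2] sub  r0, r4, r2 -> r0=0xa1
body[3] mov  r6, r7 -> r6=0x89
body[4] xor  r1, r6, r1 -> r1=0x8e
body[5] mov  r2, #0x4f -> r2=0x4f
body[6] xor  r3, r1, r4 -> r3=0x2b
body[7] sub  r6, r0, r1 -> r6=0x13
epilogue: pop r6=0xbd, sp=0xaf
epilogue: pop r1=0x07, sp=0xb0
r1 is callee-saved -> restored

REG = 0x07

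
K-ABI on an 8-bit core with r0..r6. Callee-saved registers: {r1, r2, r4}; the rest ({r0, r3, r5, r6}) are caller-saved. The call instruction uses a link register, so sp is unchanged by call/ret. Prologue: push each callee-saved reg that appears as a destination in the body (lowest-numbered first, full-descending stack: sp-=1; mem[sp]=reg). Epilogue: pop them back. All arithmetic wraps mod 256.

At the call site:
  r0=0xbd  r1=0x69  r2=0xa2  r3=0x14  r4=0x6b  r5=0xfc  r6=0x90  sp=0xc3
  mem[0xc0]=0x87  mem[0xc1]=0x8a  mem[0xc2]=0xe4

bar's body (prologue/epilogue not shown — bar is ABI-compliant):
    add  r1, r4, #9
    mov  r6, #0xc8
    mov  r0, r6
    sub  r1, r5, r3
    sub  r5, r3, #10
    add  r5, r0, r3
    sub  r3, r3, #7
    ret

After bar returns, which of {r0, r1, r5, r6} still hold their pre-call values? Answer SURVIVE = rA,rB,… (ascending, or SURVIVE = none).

SURVIVE = r1

prologue: push r1 → mem[0xc2]=0x69, sp=0xc2
body[0] add  r1, r4, #9 → r1=0x74
body[1] mov  r6, #0xc8 → r6=0xc8
body[2] mov  r0, r6 → r0=0xc8
body[3] sub  r1, r5, r3 → r1=0xe8
body[4] sub  r5, r3, #10 → r5=0x0a
body[5] add  r5, r0, r3 → r5=0xdc
body[6] sub  r3, r3, #7 → r3=0x0d
epilogue: pop r1=0x69, sp=0xc3
r0: caller-saved, written=True
r1: callee-saved, written=True
r5: caller-saved, written=True
r6: caller-saved, written=True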